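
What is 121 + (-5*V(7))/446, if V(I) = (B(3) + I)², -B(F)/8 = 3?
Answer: 52521/446 ≈ 117.76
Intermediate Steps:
B(F) = -24 (B(F) = -8*3 = -24)
V(I) = (-24 + I)²
121 + (-5*V(7))/446 = 121 + (-5*(-24 + 7)²)/446 = 121 + (-5*(-17)²)/446 = 121 + (-5*289)/446 = 121 + (1/446)*(-1445) = 121 - 1445/446 = 52521/446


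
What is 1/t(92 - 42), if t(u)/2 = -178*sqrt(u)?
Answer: -sqrt(2)/3560 ≈ -0.00039725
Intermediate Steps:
t(u) = -356*sqrt(u) (t(u) = 2*(-178*sqrt(u)) = -356*sqrt(u))
1/t(92 - 42) = 1/(-356*sqrt(92 - 42)) = 1/(-1780*sqrt(2)) = -sqrt(2)/3560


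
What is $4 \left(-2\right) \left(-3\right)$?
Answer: $24$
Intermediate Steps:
$4 \left(-2\right) \left(-3\right) = \left(-8\right) \left(-3\right) = 24$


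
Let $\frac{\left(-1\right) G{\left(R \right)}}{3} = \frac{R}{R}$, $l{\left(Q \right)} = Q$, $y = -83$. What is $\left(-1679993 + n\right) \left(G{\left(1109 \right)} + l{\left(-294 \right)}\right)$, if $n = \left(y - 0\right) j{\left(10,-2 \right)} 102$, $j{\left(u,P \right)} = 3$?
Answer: $506501127$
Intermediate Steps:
$G{\left(R \right)} = -3$ ($G{\left(R \right)} = - 3 \frac{R}{R} = \left(-3\right) 1 = -3$)
$n = -25398$ ($n = \left(-83 - 0\right) 3 \cdot 102 = \left(-83 + 0\right) 3 \cdot 102 = \left(-83\right) 3 \cdot 102 = \left(-249\right) 102 = -25398$)
$\left(-1679993 + n\right) \left(G{\left(1109 \right)} + l{\left(-294 \right)}\right) = \left(-1679993 - 25398\right) \left(-3 - 294\right) = \left(-1705391\right) \left(-297\right) = 506501127$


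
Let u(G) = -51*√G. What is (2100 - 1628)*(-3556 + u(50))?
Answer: -1678432 - 120360*√2 ≈ -1.8486e+6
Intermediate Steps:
(2100 - 1628)*(-3556 + u(50)) = (2100 - 1628)*(-3556 - 255*√2) = 472*(-3556 - 255*√2) = -1678432 - 120360*√2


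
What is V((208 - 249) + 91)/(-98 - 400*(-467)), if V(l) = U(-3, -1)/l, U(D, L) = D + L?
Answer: -1/2333775 ≈ -4.2849e-7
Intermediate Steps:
V(l) = -4/l (V(l) = (-3 - 1)/l = -4/l)
V((208 - 249) + 91)/(-98 - 400*(-467)) = (-4/((208 - 249) + 91))/(-98 - 400*(-467)) = (-4/(-41 + 91))/(-98 + 186800) = -4/50/186702 = -4*1/50*(1/186702) = -2/25*1/186702 = -1/2333775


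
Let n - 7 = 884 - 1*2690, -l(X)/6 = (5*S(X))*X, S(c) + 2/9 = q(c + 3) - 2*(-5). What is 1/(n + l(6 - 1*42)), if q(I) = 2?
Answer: 1/10921 ≈ 9.1567e-5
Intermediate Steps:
S(c) = 106/9 (S(c) = -2/9 + (2 - 2*(-5)) = -2/9 + (2 + 10) = -2/9 + 12 = 106/9)
l(X) = -1060*X/3 (l(X) = -6*5*(106/9)*X = -1060*X/3)
n = -1799 (n = 7 + (884 - 1*2690) = 7 + (884 - 2690) = 7 - 1806 = -1799)
1/(n + l(6 - 1*42)) = 1/(-1799 - 1060*(6 - 1*42)/3) = 1/(-1799 - 1060*(6 - 42)/3) = 1/(-1799 - 1060/3*(-36)) = 1/(-1799 + 12720) = 1/10921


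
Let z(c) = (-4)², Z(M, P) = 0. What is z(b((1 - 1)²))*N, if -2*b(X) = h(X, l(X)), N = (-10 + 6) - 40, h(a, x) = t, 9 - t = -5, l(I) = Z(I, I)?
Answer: -704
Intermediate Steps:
l(I) = 0
t = 14 (t = 9 - 1*(-5) = 9 + 5 = 14)
h(a, x) = 14
N = -44 (N = -4 - 40 = -44)
b(X) = -7 (b(X) = -½*14 = -7)
z(c) = 16
z(b((1 - 1)²))*N = 16*(-44) = -704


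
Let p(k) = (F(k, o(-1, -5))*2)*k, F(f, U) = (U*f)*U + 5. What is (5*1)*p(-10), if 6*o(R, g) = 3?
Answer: -250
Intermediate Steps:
o(R, g) = ½ (o(R, g) = (⅙)*3 = ½)
F(f, U) = 5 + f*U² (F(f, U) = f*U² + 5 = 5 + f*U²)
p(k) = k*(10 + k/2) (p(k) = ((5 + k*(½)²)*2)*k = ((5 + k*(¼))*2)*k = ((5 + k/4)*2)*k = (10 + k/2)*k = k*(10 + k/2))
(5*1)*p(-10) = (5*1)*((½)*(-10)*(20 - 10)) = 5*((½)*(-10)*10) = 5*(-50) = -250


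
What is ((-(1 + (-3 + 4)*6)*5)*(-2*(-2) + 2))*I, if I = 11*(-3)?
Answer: 6930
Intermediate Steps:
I = -33
((-(1 + (-3 + 4)*6)*5)*(-2*(-2) + 2))*I = ((-(1 + (-3 + 4)*6)*5)*(-2*(-2) + 2))*(-33) = ((-(1 + 1*6)*5)*(4 + 2))*(-33) = (-(1 + 6)*5*6)*(-33) = (-7*5*6)*(-33) = (-1*35*6)*(-33) = -35*6*(-33) = -210*(-33) = 6930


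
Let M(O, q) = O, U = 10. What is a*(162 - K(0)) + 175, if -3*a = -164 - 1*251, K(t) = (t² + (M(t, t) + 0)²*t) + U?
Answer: 63605/3 ≈ 21202.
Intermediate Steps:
K(t) = 10 + t² + t³ (K(t) = (t² + (t + 0)²*t) + 10 = (t² + t²*t) + 10 = (t² + t³) + 10 = 10 + t² + t³)
a = 415/3 (a = -(-164 - 1*251)/3 = -(-164 - 251)/3 = -⅓*(-415) = 415/3 ≈ 138.33)
a*(162 - K(0)) + 175 = 415*(162 - (10 + 0² + 0³))/3 + 175 = 415*(162 - (10 + 0 + 0))/3 + 175 = 415*(162 - 1*10)/3 + 175 = 415*(162 - 10)/3 + 175 = (415/3)*152 + 175 = 63080/3 + 175 = 63605/3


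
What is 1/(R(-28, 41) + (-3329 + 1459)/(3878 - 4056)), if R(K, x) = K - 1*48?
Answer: -89/5829 ≈ -0.015268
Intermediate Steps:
R(K, x) = -48 + K (R(K, x) = K - 48 = -48 + K)
1/(R(-28, 41) + (-3329 + 1459)/(3878 - 4056)) = 1/((-48 - 28) + (-3329 + 1459)/(3878 - 4056)) = 1/(-76 - 1870/(-178)) = 1/(-76 - 1870*(-1/178)) = 1/(-76 + 935/89) = 1/(-5829/89) = -89/5829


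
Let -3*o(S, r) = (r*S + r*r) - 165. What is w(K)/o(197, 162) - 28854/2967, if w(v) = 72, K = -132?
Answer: -185996766/19118359 ≈ -9.7287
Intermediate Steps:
o(S, r) = 55 - r**2/3 - S*r/3 (o(S, r) = -((r*S + r*r) - 165)/3 = -((S*r + r**2) - 165)/3 = -((r**2 + S*r) - 165)/3 = -(-165 + r**2 + S*r)/3 = 55 - r**2/3 - S*r/3)
w(K)/o(197, 162) - 28854/2967 = 72/(55 - 1/3*162**2 - 1/3*197*162) - 28854/2967 = 72/(55 - 1/3*26244 - 10638) - 28854*1/2967 = 72/(55 - 8748 - 10638) - 9618/989 = 72/(-19331) - 9618/989 = 72*(-1/19331) - 9618/989 = -72/19331 - 9618/989 = -185996766/19118359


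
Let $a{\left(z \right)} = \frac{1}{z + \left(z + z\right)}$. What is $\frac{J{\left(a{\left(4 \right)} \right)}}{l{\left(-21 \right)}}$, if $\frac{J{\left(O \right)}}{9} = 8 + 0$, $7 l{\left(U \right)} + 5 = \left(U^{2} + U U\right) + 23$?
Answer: $\frac{14}{25} \approx 0.56$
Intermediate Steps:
$l{\left(U \right)} = \frac{18}{7} + \frac{2 U^{2}}{7}$ ($l{\left(U \right)} = - \frac{5}{7} + \frac{\left(U^{2} + U U\right) + 23}{7} = - \frac{5}{7} + \frac{\left(U^{2} + U^{2}\right) + 23}{7} = - \frac{5}{7} + \frac{2 U^{2} + 23}{7} = - \frac{5}{7} + \frac{23 + 2 U^{2}}{7} = - \frac{5}{7} + \left(\frac{23}{7} + \frac{2 U^{2}}{7}\right) = \frac{18}{7} + \frac{2 U^{2}}{7}$)
$a{\left(z \right)} = \frac{1}{3 z}$ ($a{\left(z \right)} = \frac{1}{z + 2 z} = \frac{1}{3 z}$)
$J{\left(O \right)} = 72$ ($J{\left(O \right)} = 9 \left(8 + 0\right) = 9 \cdot 8 = 72$)
$\frac{J{\left(a{\left(4 \right)} \right)}}{l{\left(-21 \right)}} = \frac{72}{\frac{18}{7} + \frac{2 \left(-21\right)^{2}}{7}} = \frac{72}{\frac{18}{7} + \frac{2}{7} \cdot 441} = \frac{72}{\frac{18}{7} + 126} = \frac{72}{\frac{900}{7}} = 72 \cdot \frac{7}{900} = \frac{14}{25}$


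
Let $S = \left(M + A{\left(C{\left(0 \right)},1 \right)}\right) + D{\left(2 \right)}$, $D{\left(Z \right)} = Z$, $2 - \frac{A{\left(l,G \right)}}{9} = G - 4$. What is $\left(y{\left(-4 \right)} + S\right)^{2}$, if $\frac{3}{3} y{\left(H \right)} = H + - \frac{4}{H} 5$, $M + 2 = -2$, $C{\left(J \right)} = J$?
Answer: $1936$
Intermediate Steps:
$A{\left(l,G \right)} = 54 - 9 G$ ($A{\left(l,G \right)} = 18 - 9 \left(G - 4\right) = 18 - 9 \left(-4 + G\right) = 18 - \left(-36 + 9 G\right) = 54 - 9 G$)
$M = -4$ ($M = -2 - 2 = -4$)
$y{\left(H \right)} = H - \frac{20}{H}$ ($y{\left(H \right)} = H + - \frac{4}{H} 5 = H - \frac{20}{H}$)
$S = 43$ ($S = \left(-4 + \left(54 - 9\right)\right) + 2 = \left(-4 + 45\right) + 2 = 41 + 2 = 43$)
$\left(y{\left(-4 \right)} + S\right)^{2} = \left(\left(-4 - \frac{20}{-4}\right) + 43\right)^{2} = \left(\left(-4 - -5\right) + 43\right)^{2} = \left(\left(-4 + 5\right) + 43\right)^{2} = \left(1 + 43\right)^{2} = 44^{2} = 1936$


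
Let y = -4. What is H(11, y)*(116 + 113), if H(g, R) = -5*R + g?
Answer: 7099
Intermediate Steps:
H(g, R) = g - 5*R
H(11, y)*(116 + 113) = (11 - 5*(-4))*(116 + 113) = (11 + 20)*229 = 31*229 = 7099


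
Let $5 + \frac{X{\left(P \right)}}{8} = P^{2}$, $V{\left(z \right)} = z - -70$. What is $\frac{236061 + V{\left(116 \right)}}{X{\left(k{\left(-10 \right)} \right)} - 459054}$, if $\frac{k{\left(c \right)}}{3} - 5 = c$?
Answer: $- \frac{236247}{457294} \approx -0.51662$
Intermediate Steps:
$V{\left(z \right)} = 70 + z$ ($V{\left(z \right)} = z + 70 = 70 + z$)
$k{\left(c \right)} = 15 + 3 c$
$X{\left(P \right)} = -40 + 8 P^{2}$
$\frac{236061 + V{\left(116 \right)}}{X{\left(k{\left(-10 \right)} \right)} - 459054} = \frac{236061 + \left(70 + 116\right)}{\left(-40 + 8 \left(15 + 3 \left(-10\right)\right)^{2}\right) - 459054} = \frac{236061 + 186}{\left(-40 + 8 \left(15 - 30\right)^{2}\right) - 459054} = \frac{236247}{\left(-40 + 8 \left(-15\right)^{2}\right) - 459054} = \frac{236247}{\left(-40 + 8 \cdot 225\right) - 459054} = \frac{236247}{\left(-40 + 1800\right) - 459054} = \frac{236247}{1760 - 459054} = \frac{236247}{-457294} = 236247 \left(- \frac{1}{457294}\right) = - \frac{236247}{457294}$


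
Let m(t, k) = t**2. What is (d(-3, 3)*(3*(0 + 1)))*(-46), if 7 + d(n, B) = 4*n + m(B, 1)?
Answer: 1380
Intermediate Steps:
d(n, B) = -7 + B**2 + 4*n (d(n, B) = -7 + (4*n + B**2) = -7 + (B**2 + 4*n) = -7 + B**2 + 4*n)
(d(-3, 3)*(3*(0 + 1)))*(-46) = ((-7 + 3**2 + 4*(-3))*(3*(0 + 1)))*(-46) = ((-7 + 9 - 12)*(3*1))*(-46) = -10*3*(-46) = -30*(-46) = 1380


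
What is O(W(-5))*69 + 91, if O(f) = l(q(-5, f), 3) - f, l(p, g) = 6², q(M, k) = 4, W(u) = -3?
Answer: 2782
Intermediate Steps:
l(p, g) = 36
O(f) = 36 - f
O(W(-5))*69 + 91 = (36 - 1*(-3))*69 + 91 = (36 + 3)*69 + 91 = 39*69 + 91 = 2691 + 91 = 2782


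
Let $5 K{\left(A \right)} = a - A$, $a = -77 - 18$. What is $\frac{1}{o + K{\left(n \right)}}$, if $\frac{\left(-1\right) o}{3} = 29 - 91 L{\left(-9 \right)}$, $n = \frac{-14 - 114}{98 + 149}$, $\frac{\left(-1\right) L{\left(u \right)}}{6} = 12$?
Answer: $- \frac{1235}{24405942} \approx -5.0602 \cdot 10^{-5}$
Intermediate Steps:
$L{\left(u \right)} = -72$ ($L{\left(u \right)} = \left(-6\right) 12 = -72$)
$n = - \frac{128}{247} \approx -0.51822$
$a = -95$ ($a = -77 - 18 = -95$)
$K{\left(A \right)} = -19 - \frac{A}{5}$ ($K{\left(A \right)} = \frac{-95 - A}{5} = -19 - \frac{A}{5}$)
$o = -19743$ ($o = - 3 \left(29 - -6552\right) = - 3 \left(29 + 6552\right) = \left(-3\right) 6581 = -19743$)
$\frac{1}{o + K{\left(n \right)}} = \frac{1}{-19743 - \frac{23337}{1235}} = \frac{1}{- \frac{24405942}{1235}} = - \frac{1235}{24405942}$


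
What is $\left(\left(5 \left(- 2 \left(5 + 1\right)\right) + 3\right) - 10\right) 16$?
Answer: $-1072$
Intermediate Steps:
$\left(\left(5 \left(- 2 \left(5 + 1\right)\right) + 3\right) - 10\right) 16 = \left(\left(5 \left(\left(-2\right) 6\right) + 3\right) - 10\right) 16 = \left(\left(5 \left(-12\right) + 3\right) - 10\right) 16 = \left(\left(-60 + 3\right) - 10\right) 16 = \left(-57 - 10\right) 16 = \left(-67\right) 16 = -1072$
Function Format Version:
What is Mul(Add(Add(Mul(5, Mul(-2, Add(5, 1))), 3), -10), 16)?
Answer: -1072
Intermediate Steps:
Mul(Add(Add(Mul(5, Mul(-2, Add(5, 1))), 3), -10), 16) = Mul(Add(Add(Mul(5, Mul(-2, 6)), 3), -10), 16) = Mul(Add(Add(Mul(5, -12), 3), -10), 16) = Mul(Add(Add(-60, 3), -10), 16) = Mul(Add(-57, -10), 16) = Mul(-67, 16) = -1072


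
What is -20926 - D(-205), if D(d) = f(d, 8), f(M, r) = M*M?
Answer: -62951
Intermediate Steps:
f(M, r) = M**2
D(d) = d**2
-20926 - D(-205) = -20926 - 1*(-205)**2 = -20926 - 1*42025 = -20926 - 42025 = -62951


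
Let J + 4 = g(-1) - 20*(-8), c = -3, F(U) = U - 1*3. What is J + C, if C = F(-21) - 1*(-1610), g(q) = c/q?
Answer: 1745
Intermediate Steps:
F(U) = -3 + U (F(U) = U - 3 = -3 + U)
g(q) = -3/q
J = 159 (J = -4 + (-3/(-1) - 20*(-8)) = -4 + (-3*(-1) + 160) = -4 + (3 + 160) = -4 + 163 = 159)
C = 1586 (C = (-3 - 21) - 1*(-1610) = -24 + 1610 = 1586)
J + C = 159 + 1586 = 1745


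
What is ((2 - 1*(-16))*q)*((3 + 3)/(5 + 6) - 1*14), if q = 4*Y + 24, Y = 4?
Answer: -106560/11 ≈ -9687.3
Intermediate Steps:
q = 40 (q = 4*4 + 24 = 16 + 24 = 40)
((2 - 1*(-16))*q)*((3 + 3)/(5 + 6) - 1*14) = ((2 - 1*(-16))*40)*((3 + 3)/(5 + 6) - 1*14) = ((2 + 16)*40)*(6/11 - 14) = (18*40)*((1/11)*6 - 14) = 720*(6/11 - 14) = 720*(-148/11) = -106560/11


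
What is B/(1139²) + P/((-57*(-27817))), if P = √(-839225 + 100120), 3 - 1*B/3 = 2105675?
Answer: -6317016/1297321 + I*√739105/1585569 ≈ -4.8693 + 0.00054221*I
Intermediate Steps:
B = -6317016 (B = 9 - 3*2105675 = 9 - 6317025 = -6317016)
P = I*√739105 (P = √(-739105) = I*√739105 ≈ 859.71*I)
B/(1139²) + P/((-57*(-27817))) = -6317016/(1139²) + (I*√739105)/((-57*(-27817))) = -6317016/1297321 + (I*√739105)/1585569 = -6317016*1/1297321 + (I*√739105)*(1/1585569) = -6317016/1297321 + I*√739105/1585569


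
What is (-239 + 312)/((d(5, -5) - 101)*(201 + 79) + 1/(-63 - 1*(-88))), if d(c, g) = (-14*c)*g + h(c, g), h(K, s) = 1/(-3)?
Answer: 5475/5222003 ≈ 0.0010484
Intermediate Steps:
h(K, s) = -⅓
d(c, g) = -⅓ - 14*c*g (d(c, g) = (-14*c)*g - ⅓ = -14*c*g - ⅓ = -⅓ - 14*c*g)
(-239 + 312)/((d(5, -5) - 101)*(201 + 79) + 1/(-63 - 1*(-88))) = (-239 + 312)/(((-⅓ - 14*5*(-5)) - 101)*(201 + 79) + 1/(-63 - 1*(-88))) = 73/(((-⅓ + 350) - 101)*280 + 1/(-63 + 88)) = 73/((1049/3 - 101)*280 + 1/25) = 73/((746/3)*280 + 1/25) = 73/(208880/3 + 1/25) = 73/(5222003/75) = 73*(75/5222003) = 5475/5222003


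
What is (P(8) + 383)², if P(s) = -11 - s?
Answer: 132496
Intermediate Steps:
(P(8) + 383)² = ((-11 - 1*8) + 383)² = ((-11 - 8) + 383)² = (-19 + 383)² = 364² = 132496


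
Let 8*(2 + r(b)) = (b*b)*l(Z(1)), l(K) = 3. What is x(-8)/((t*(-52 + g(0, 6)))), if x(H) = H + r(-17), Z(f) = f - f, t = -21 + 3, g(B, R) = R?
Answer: 787/6624 ≈ 0.11881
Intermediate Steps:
t = -18
Z(f) = 0
r(b) = -2 + 3*b**2/8 (r(b) = -2 + ((b*b)*3)/8 = -2 + (b**2*3)/8 = -2 + (3*b**2)/8 = -2 + 3*b**2/8)
x(H) = 851/8 + H (x(H) = H + (-2 + (3/8)*(-17)**2) = H + (-2 + (3/8)*289) = H + (-2 + 867/8) = H + 851/8 = 851/8 + H)
x(-8)/((t*(-52 + g(0, 6)))) = (851/8 - 8)/((-18*(-52 + 6))) = 787/(8*((-18*(-46)))) = (787/8)/828 = (787/8)*(1/828) = 787/6624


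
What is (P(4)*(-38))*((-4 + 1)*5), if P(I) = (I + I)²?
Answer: 36480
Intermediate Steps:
P(I) = 4*I² (P(I) = (2*I)² = 4*I²)
(P(4)*(-38))*((-4 + 1)*5) = ((4*4²)*(-38))*((-4 + 1)*5) = ((4*16)*(-38))*(-3*5) = (64*(-38))*(-15) = -2432*(-15) = 36480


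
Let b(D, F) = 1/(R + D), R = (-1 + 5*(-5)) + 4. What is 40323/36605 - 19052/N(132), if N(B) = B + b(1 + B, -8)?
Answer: -76820376141/536373065 ≈ -143.22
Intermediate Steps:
R = -22 (R = (-1 - 25) + 4 = -26 + 4 = -22)
b(D, F) = 1/(-22 + D)
N(B) = B + 1/(-21 + B) (N(B) = B + 1/(-22 + (1 + B)) = B + 1/(-21 + B))
40323/36605 - 19052/N(132) = 40323/36605 - 19052*(-21 + 132)/(1 + 132*(-21 + 132)) = 40323*(1/36605) - 19052*111/(1 + 132*111) = 40323/36605 - 19052*111/(1 + 14652) = 40323/36605 - 19052/((1/111)*14653) = 40323/36605 - 19052/14653/111 = 40323/36605 - 19052*111/14653 = 40323/36605 - 2114772/14653 = -76820376141/536373065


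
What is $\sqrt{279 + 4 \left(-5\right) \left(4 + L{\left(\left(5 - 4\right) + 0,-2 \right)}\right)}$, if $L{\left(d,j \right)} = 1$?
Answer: $\sqrt{179} \approx 13.379$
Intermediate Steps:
$\sqrt{279 + 4 \left(-5\right) \left(4 + L{\left(\left(5 - 4\right) + 0,-2 \right)}\right)} = \sqrt{279 + 4 \left(-5\right) \left(4 + 1\right)} = \sqrt{279 - 100} = \sqrt{179}$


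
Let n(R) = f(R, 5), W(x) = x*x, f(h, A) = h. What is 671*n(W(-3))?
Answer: 6039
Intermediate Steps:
W(x) = x²
n(R) = R
671*n(W(-3)) = 671*(-3)² = 671*9 = 6039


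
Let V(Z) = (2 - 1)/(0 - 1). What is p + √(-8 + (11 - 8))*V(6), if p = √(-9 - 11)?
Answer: I*√5 ≈ 2.2361*I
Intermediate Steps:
p = 2*I*√5 (p = √(-20) = 2*I*√5 ≈ 4.4721*I)
V(Z) = -1 (V(Z) = 1/(-1) = 1*(-1) = -1)
p + √(-8 + (11 - 8))*V(6) = 2*I*√5 + √(-8 + (11 - 8))*(-1) = 2*I*√5 + √(-8 + 3)*(-1) = 2*I*√5 + √(-5)*(-1) = 2*I*√5 + (I*√5)*(-1) = 2*I*√5 - I*√5 = I*√5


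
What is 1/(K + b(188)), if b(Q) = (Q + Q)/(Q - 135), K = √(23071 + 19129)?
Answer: -2491/14799803 + 14045*√422/59199212 ≈ 0.0047054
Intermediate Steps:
K = 10*√422 (K = √42200 = 10*√422 ≈ 205.43)
b(Q) = 2*Q/(-135 + Q) (b(Q) = (2*Q)/(-135 + Q) = 2*Q/(-135 + Q))
1/(K + b(188)) = 1/(10*√422 + 2*188/(-135 + 188)) = 1/(10*√422 + 2*188/53) = 1/(10*√422 + 2*188*(1/53)) = 1/(10*√422 + 376/53) = 1/(376/53 + 10*√422)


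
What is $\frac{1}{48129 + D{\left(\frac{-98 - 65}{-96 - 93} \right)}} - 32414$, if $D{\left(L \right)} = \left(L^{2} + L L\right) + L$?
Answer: $- \frac{55729388673235}{1719299954} \approx -32414.0$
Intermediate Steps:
$D{\left(L \right)} = L + 2 L^{2}$ ($D{\left(L \right)} = \left(L^{2} + L^{2}\right) + L = 2 L^{2} + L = L + 2 L^{2}$)
$\frac{1}{48129 + D{\left(\frac{-98 - 65}{-96 - 93} \right)}} - 32414 = \frac{1}{48129 + \frac{-98 - 65}{-96 - 93} \left(1 + 2 \frac{-98 - 65}{-96 - 93}\right)} - 32414 = \frac{1}{48129 + - \frac{163}{-189} \left(1 + 2 \left(- \frac{163}{-189}\right)\right)} - 32414 = \frac{1}{48129 + \left(-163\right) \left(- \frac{1}{189}\right) \left(1 + 2 \left(\left(-163\right) \left(- \frac{1}{189}\right)\right)\right)} - 32414 = \frac{1}{48129 + \frac{163 \left(1 + 2 \cdot \frac{163}{189}\right)}{189}} - 32414 = \frac{1}{48129 + \frac{163 \left(1 + \frac{326}{189}\right)}{189}} - 32414 = \frac{1}{48129 + \frac{163}{189} \cdot \frac{515}{189}} - 32414 = \frac{1}{48129 + \frac{83945}{35721}} - 32414 = \frac{1}{\frac{1719299954}{35721}} - 32414 = \frac{35721}{1719299954} - 32414 = - \frac{55729388673235}{1719299954}$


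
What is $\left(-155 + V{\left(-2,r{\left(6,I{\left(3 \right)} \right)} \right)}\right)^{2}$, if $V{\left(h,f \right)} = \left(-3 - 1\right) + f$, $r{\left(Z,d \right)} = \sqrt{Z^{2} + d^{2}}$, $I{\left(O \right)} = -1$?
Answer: $\left(159 - \sqrt{37}\right)^{2} \approx 23384.0$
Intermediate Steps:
$V{\left(h,f \right)} = -4 + f$
$\left(-155 + V{\left(-2,r{\left(6,I{\left(3 \right)} \right)} \right)}\right)^{2} = \left(-155 - \left(4 - \sqrt{6^{2} + \left(-1\right)^{2}}\right)\right)^{2} = \left(-155 - \left(4 - \sqrt{36 + 1}\right)\right)^{2} = \left(-155 - \left(4 - \sqrt{37}\right)\right)^{2} = \left(-159 + \sqrt{37}\right)^{2}$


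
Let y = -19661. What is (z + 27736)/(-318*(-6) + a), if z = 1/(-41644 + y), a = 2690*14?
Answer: 1700355479/2425716240 ≈ 0.70097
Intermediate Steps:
a = 37660
z = -1/61305 (z = 1/(-41644 - 19661) = 1/(-61305) = -1/61305 ≈ -1.6312e-5)
(z + 27736)/(-318*(-6) + a) = (-1/61305 + 27736)/(-318*(-6) + 37660) = 1700355479/(61305*(1908 + 37660)) = (1700355479/61305)/39568 = (1700355479/61305)*(1/39568) = 1700355479/2425716240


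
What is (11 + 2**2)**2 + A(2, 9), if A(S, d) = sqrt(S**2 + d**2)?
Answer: 225 + sqrt(85) ≈ 234.22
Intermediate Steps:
(11 + 2**2)**2 + A(2, 9) = (11 + 2**2)**2 + sqrt(2**2 + 9**2) = (11 + 4)**2 + sqrt(4 + 81) = 15**2 + sqrt(85) = 225 + sqrt(85)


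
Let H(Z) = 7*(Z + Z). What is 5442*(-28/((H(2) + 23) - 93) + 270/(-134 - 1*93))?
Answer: -645784/227 ≈ -2844.9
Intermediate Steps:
H(Z) = 14*Z (H(Z) = 7*(2*Z) = 14*Z)
5442*(-28/((H(2) + 23) - 93) + 270/(-134 - 1*93)) = 5442*(-28/((14*2 + 23) - 93) + 270/(-134 - 1*93)) = 5442*(-28/((28 + 23) - 93) + 270/(-134 - 93)) = 5442*(-28/(51 - 93) + 270/(-227)) = 5442*(-28/(-42) + 270*(-1/227)) = 5442*(-28*(-1/42) - 270/227) = 5442*(2/3 - 270/227) = 5442*(-356/681) = -645784/227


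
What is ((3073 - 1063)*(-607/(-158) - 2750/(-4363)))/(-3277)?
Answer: -3098255205/1129506529 ≈ -2.7430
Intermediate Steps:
((3073 - 1063)*(-607/(-158) - 2750/(-4363)))/(-3277) = (2010*(-607*(-1/158) - 2750*(-1/4363)))*(-1/3277) = (2010*(607/158 + 2750/4363))*(-1/3277) = (2010*(3082841/689354))*(-1/3277) = (3098255205/344677)*(-1/3277) = -3098255205/1129506529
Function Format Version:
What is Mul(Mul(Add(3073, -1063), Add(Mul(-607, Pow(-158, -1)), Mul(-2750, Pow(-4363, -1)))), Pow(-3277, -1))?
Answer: Rational(-3098255205, 1129506529) ≈ -2.7430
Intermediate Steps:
Mul(Mul(Add(3073, -1063), Add(Mul(-607, Pow(-158, -1)), Mul(-2750, Pow(-4363, -1)))), Pow(-3277, -1)) = Mul(Mul(2010, Add(Mul(-607, Rational(-1, 158)), Mul(-2750, Rational(-1, 4363)))), Rational(-1, 3277)) = Mul(Mul(2010, Add(Rational(607, 158), Rational(2750, 4363))), Rational(-1, 3277)) = Mul(Mul(2010, Rational(3082841, 689354)), Rational(-1, 3277)) = Mul(Rational(3098255205, 344677), Rational(-1, 3277)) = Rational(-3098255205, 1129506529)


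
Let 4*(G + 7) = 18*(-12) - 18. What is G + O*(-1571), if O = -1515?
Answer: 4759999/2 ≈ 2.3800e+6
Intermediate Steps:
G = -131/2 (G = -7 + (18*(-12) - 18)/4 = -7 + (-216 - 18)/4 = -7 + (¼)*(-234) = -7 - 117/2 = -131/2 ≈ -65.500)
G + O*(-1571) = -131/2 - 1515*(-1571) = -131/2 + 2380065 = 4759999/2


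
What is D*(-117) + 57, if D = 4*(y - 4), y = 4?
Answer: 57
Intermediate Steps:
D = 0 (D = 4*(4 - 4) = 4*0 = 0)
D*(-117) + 57 = 0*(-117) + 57 = 0 + 57 = 57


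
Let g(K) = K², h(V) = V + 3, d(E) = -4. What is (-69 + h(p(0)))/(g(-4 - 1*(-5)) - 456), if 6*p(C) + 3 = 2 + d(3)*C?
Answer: 397/2730 ≈ 0.14542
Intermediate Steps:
p(C) = -⅙ - 2*C/3 (p(C) = -½ + (2 - 4*C)/6 = -½ + (⅓ - 2*C/3) = -⅙ - 2*C/3)
h(V) = 3 + V
(-69 + h(p(0)))/(g(-4 - 1*(-5)) - 456) = (-69 + (3 + (-⅙ - ⅔*0)))/((-4 - 1*(-5))² - 456) = (-69 + (3 + (-⅙ + 0)))/((-4 + 5)² - 456) = (-69 + (3 - ⅙))/(1² - 456) = (-69 + 17/6)/(1 - 456) = -397/6/(-455) = -397/6*(-1/455) = 397/2730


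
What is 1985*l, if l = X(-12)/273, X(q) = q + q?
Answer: -15880/91 ≈ -174.51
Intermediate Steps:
X(q) = 2*q
l = -8/91 (l = (2*(-12))/273 = -24*1/273 = -8/91 ≈ -0.087912)
1985*l = 1985*(-8/91) = -15880/91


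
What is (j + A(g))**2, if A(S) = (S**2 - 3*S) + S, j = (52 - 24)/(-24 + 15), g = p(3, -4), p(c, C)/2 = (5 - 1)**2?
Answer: 74166544/81 ≈ 9.1564e+5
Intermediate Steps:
p(c, C) = 32 (p(c, C) = 2*(5 - 1)**2 = 2*4**2 = 2*16 = 32)
g = 32
j = -28/9 (j = 28/(-9) = 28*(-1/9) = -28/9 ≈ -3.1111)
A(S) = S**2 - 2*S
(j + A(g))**2 = (-28/9 + 32*(-2 + 32))**2 = (-28/9 + 32*30)**2 = (-28/9 + 960)**2 = (8612/9)**2 = 74166544/81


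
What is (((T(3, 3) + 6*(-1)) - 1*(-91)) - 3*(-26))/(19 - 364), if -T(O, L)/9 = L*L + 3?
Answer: -11/69 ≈ -0.15942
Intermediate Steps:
T(O, L) = -27 - 9*L**2 (T(O, L) = -9*(L*L + 3) = -9*(L**2 + 3) = -9*(3 + L**2) = -27 - 9*L**2)
(((T(3, 3) + 6*(-1)) - 1*(-91)) - 3*(-26))/(19 - 364) = ((((-27 - 9*3**2) + 6*(-1)) - 1*(-91)) - 3*(-26))/(19 - 364) = ((((-27 - 9*9) - 6) + 91) + 78)/(-345) = ((((-27 - 81) - 6) + 91) + 78)*(-1/345) = (((-108 - 6) + 91) + 78)*(-1/345) = ((-114 + 91) + 78)*(-1/345) = (-23 + 78)*(-1/345) = 55*(-1/345) = -11/69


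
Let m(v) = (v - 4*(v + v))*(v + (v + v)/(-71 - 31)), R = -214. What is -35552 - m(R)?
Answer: 14215448/51 ≈ 2.7873e+5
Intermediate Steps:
m(v) = -350*v²/51 (m(v) = (v - 8*v)*(v + (2*v)/(-102)) = (v - 8*v)*(v + (2*v)*(-1/102)) = (-7*v)*(v - v/51) = (-7*v)*(50*v/51) = -350*v²/51)
-35552 - m(R) = -35552 - (-350)*(-214)²/51 = -35552 - (-350)*45796/51 = -35552 - 1*(-16028600/51) = -35552 + 16028600/51 = 14215448/51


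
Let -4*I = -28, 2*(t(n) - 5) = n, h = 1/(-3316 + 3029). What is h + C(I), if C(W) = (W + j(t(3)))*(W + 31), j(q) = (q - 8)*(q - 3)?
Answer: 38169/574 ≈ 66.496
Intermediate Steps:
h = -1/287 (h = 1/(-287) = -1/287 ≈ -0.0034843)
t(n) = 5 + n/2
I = 7 (I = -1/4*(-28) = 7)
j(q) = (-8 + q)*(-3 + q)
C(W) = (31 + W)*(-21/4 + W) (C(W) = (W + (24 + (5 + (1/2)*3)**2 - 11*(5 + (1/2)*3)))*(W + 31) = (W + (24 + (5 + 3/2)**2 - 11*(5 + 3/2)))*(31 + W) = (W + (24 + (13/2)**2 - 11*13/2))*(31 + W) = (W + (24 + 169/4 - 143/2))*(31 + W) = (W - 21/4)*(31 + W) = (-21/4 + W)*(31 + W) = (31 + W)*(-21/4 + W))
h + C(I) = -1/287 + (-651/4 + 7**2 + (103/4)*7) = -1/287 + (-651/4 + 49 + 721/4) = -1/287 + 133/2 = 38169/574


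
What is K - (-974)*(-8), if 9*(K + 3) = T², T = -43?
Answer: -68306/9 ≈ -7589.6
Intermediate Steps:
K = 1822/9 (K = -3 + (⅑)*(-43)² = -3 + (⅑)*1849 = -3 + 1849/9 = 1822/9 ≈ 202.44)
K - (-974)*(-8) = 1822/9 - (-974)*(-8) = 1822/9 - 1*7792 = 1822/9 - 7792 = -68306/9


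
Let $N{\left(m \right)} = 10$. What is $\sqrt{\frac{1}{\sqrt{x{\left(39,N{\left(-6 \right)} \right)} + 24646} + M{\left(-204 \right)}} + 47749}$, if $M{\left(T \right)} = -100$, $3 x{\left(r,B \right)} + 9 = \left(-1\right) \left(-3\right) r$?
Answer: $\frac{\sqrt{-4774899 + 47749 \sqrt{24682}}}{\sqrt{-100 + \sqrt{24682}}} \approx 218.52$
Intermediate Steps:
$x{\left(r,B \right)} = -3 + r$ ($x{\left(r,B \right)} = -3 + \frac{\left(-1\right) \left(-3\right) r}{3} = -3 + \frac{3 r}{3} = -3 + r$)
$\sqrt{\frac{1}{\sqrt{x{\left(39,N{\left(-6 \right)} \right)} + 24646} + M{\left(-204 \right)}} + 47749} = \sqrt{\frac{1}{\sqrt{\left(-3 + 39\right) + 24646} - 100} + 47749} = \sqrt{\frac{1}{\sqrt{36 + 24646} - 100} + 47749} = \sqrt{\frac{1}{\sqrt{24682} - 100} + 47749} = \sqrt{\frac{1}{-100 + \sqrt{24682}} + 47749} = \sqrt{47749 + \frac{1}{-100 + \sqrt{24682}}}$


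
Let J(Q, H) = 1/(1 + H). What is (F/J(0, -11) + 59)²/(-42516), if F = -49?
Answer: -33489/4724 ≈ -7.0891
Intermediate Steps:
(F/J(0, -11) + 59)²/(-42516) = (-49/(1/(1 - 11)) + 59)²/(-42516) = (-49/(1/(-10)) + 59)²*(-1/42516) = (-49/(-⅒) + 59)²*(-1/42516) = (-49*(-10) + 59)²*(-1/42516) = (490 + 59)²*(-1/42516) = 549²*(-1/42516) = 301401*(-1/42516) = -33489/4724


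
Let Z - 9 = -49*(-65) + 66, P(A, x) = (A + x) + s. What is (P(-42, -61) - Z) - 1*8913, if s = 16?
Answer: -12260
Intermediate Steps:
P(A, x) = 16 + A + x (P(A, x) = (A + x) + 16 = 16 + A + x)
Z = 3260 (Z = 9 + (-49*(-65) + 66) = 9 + (3185 + 66) = 9 + 3251 = 3260)
(P(-42, -61) - Z) - 1*8913 = ((16 - 42 - 61) - 1*3260) - 1*8913 = (-87 - 3260) - 8913 = -3347 - 8913 = -12260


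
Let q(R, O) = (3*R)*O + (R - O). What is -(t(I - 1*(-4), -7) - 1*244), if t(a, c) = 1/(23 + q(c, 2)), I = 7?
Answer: 6833/28 ≈ 244.04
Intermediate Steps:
q(R, O) = R - O + 3*O*R (q(R, O) = 3*O*R + (R - O) = R - O + 3*O*R)
t(a, c) = 1/(21 + 7*c) (t(a, c) = 1/(23 + (c - 1*2 + 3*2*c)) = 1/(23 + (c - 2 + 6*c)) = 1/(23 + (-2 + 7*c)) = 1/(21 + 7*c))
-(t(I - 1*(-4), -7) - 1*244) = -(1/(7*(3 - 7)) - 1*244) = -((⅐)/(-4) - 244) = -((⅐)*(-¼) - 244) = -(-1/28 - 244) = -1*(-6833/28) = 6833/28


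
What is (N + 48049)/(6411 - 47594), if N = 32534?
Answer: -80583/41183 ≈ -1.9567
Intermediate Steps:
(N + 48049)/(6411 - 47594) = (32534 + 48049)/(6411 - 47594) = 80583/(-41183) = 80583*(-1/41183) = -80583/41183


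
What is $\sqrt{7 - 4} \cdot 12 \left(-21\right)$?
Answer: $- 252 \sqrt{3} \approx -436.48$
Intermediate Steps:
$\sqrt{7 - 4} \cdot 12 \left(-21\right) = \sqrt{3} \cdot 12 \left(-21\right) = 12 \sqrt{3} \left(-21\right) = - 252 \sqrt{3}$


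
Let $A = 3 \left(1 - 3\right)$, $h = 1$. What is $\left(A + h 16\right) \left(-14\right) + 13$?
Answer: $-127$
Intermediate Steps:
$A = -6$ ($A = 3 \left(-2\right) = -6$)
$\left(A + h 16\right) \left(-14\right) + 13 = \left(-6 + 1 \cdot 16\right) \left(-14\right) + 13 = \left(-6 + 16\right) \left(-14\right) + 13 = 10 \left(-14\right) + 13 = -140 + 13 = -127$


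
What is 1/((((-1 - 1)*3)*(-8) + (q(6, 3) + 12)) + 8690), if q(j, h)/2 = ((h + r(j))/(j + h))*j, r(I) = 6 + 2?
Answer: 3/26294 ≈ 0.00011409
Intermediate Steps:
r(I) = 8
q(j, h) = 2*j*(8 + h)/(h + j) (q(j, h) = 2*(((h + 8)/(j + h))*j) = 2*(((8 + h)/(h + j))*j) = 2*(j*(8 + h)/(h + j)) = 2*j*(8 + h)/(h + j))
1/((((-1 - 1)*3)*(-8) + (q(6, 3) + 12)) + 8690) = 1/((((-1 - 1)*3)*(-8) + (2*6*(8 + 3)/(3 + 6) + 12)) + 8690) = 1/((-2*3*(-8) + (2*6*11/9 + 12)) + 8690) = 1/((-6*(-8) + (2*6*(⅑)*11 + 12)) + 8690) = 1/((48 + (44/3 + 12)) + 8690) = 1/((48 + 80/3) + 8690) = 1/(224/3 + 8690) = 1/(26294/3) = 3/26294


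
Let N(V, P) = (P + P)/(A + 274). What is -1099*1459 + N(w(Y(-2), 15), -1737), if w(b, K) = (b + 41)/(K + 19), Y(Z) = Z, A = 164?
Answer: -117051772/73 ≈ -1.6034e+6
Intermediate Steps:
w(b, K) = (41 + b)/(19 + K)
N(V, P) = P/219 (N(V, P) = (P + P)/(164 + 274) = (2*P)/438 = (2*P)*(1/438) = P/219)
-1099*1459 + N(w(Y(-2), 15), -1737) = -1099*1459 + (1/219)*(-1737) = -1603441 - 579/73 = -117051772/73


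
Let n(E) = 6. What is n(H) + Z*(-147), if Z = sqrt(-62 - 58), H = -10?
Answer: 6 - 294*I*sqrt(30) ≈ 6.0 - 1610.3*I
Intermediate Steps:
Z = 2*I*sqrt(30) (Z = sqrt(-120) = 2*I*sqrt(30) ≈ 10.954*I)
n(H) + Z*(-147) = 6 + (2*I*sqrt(30))*(-147) = 6 - 294*I*sqrt(30)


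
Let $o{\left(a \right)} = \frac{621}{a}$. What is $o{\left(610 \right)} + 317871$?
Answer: $\frac{193901931}{610} \approx 3.1787 \cdot 10^{5}$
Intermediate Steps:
$o{\left(610 \right)} + 317871 = \frac{621}{610} + 317871 = \frac{193901931}{610}$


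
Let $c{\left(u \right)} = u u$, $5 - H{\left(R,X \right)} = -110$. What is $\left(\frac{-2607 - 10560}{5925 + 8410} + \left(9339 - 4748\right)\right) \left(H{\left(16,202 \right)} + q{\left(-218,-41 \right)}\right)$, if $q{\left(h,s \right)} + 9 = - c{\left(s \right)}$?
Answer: $- \frac{20726627670}{2867} \approx -7.2294 \cdot 10^{6}$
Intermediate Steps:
$H{\left(R,X \right)} = 115$ ($H{\left(R,X \right)} = 5 - -110 = 5 + 110 = 115$)
$c{\left(u \right)} = u^{2}$
$q{\left(h,s \right)} = -9 - s^{2}$
$\left(\frac{-2607 - 10560}{5925 + 8410} + \left(9339 - 4748\right)\right) \left(H{\left(16,202 \right)} + q{\left(-218,-41 \right)}\right) = \left(\frac{-2607 - 10560}{5925 + 8410} + \left(9339 - 4748\right)\right) \left(115 - 1690\right) = \left(- \frac{13167}{14335} + \left(9339 - 4748\right)\right) \left(115 - 1690\right) = \left(\left(-13167\right) \frac{1}{14335} + 4591\right) \left(115 - 1690\right) = \left(- \frac{13167}{14335} + 4591\right) \left(115 - 1690\right) = \frac{65798818}{14335} \left(-1575\right) = - \frac{20726627670}{2867}$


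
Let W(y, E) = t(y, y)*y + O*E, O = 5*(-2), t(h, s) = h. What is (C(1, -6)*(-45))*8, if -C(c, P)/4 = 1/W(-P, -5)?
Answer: 720/43 ≈ 16.744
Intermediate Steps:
O = -10
W(y, E) = y² - 10*E (W(y, E) = y*y - 10*E = y² - 10*E)
C(c, P) = -4/(50 + P²) (C(c, P) = -4/((-P)² - 10*(-5)) = -4/(P² + 50) = -4/(50 + P²))
(C(1, -6)*(-45))*8 = (-4/(50 + (-6)²)*(-45))*8 = (-4/(50 + 36)*(-45))*8 = (-4/86*(-45))*8 = (-4*1/86*(-45))*8 = -2/43*(-45)*8 = (90/43)*8 = 720/43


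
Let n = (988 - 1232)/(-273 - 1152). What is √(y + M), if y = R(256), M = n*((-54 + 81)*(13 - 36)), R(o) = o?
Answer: 2*√337687/95 ≈ 12.234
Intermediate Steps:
n = 244/1425 (n = -244/(-1425) = -244*(-1/1425) = 244/1425 ≈ 0.17123)
M = -50508/475 (M = 244*((-54 + 81)*(13 - 36))/1425 = 244*(27*(-23))/1425 = (244/1425)*(-621) = -50508/475 ≈ -106.33)
y = 256
√(y + M) = √(256 - 50508/475) = √(71092/475) = 2*√337687/95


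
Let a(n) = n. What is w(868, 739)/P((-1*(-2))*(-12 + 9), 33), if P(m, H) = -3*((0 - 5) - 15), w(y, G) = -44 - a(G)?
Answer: -261/20 ≈ -13.050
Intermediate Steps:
w(y, G) = -44 - G
P(m, H) = 60 (P(m, H) = -3*(-5 - 15) = -3*(-20) = 60)
w(868, 739)/P((-1*(-2))*(-12 + 9), 33) = (-44 - 1*739)/60 = (-44 - 739)*(1/60) = -783*1/60 = -261/20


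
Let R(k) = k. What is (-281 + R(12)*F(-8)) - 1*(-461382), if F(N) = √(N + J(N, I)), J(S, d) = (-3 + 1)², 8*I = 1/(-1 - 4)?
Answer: 461101 + 24*I ≈ 4.611e+5 + 24.0*I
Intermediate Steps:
I = -1/40 (I = 1/(8*(-1 - 4)) = (⅛)/(-5) = (⅛)*(-⅕) = -1/40 ≈ -0.025000)
J(S, d) = 4 (J(S, d) = (-2)² = 4)
F(N) = √(4 + N) (F(N) = √(N + 4) = √(4 + N))
(-281 + R(12)*F(-8)) - 1*(-461382) = (-281 + 12*√(4 - 8)) - 1*(-461382) = (-281 + 12*√(-4)) + 461382 = (-281 + 12*(2*I)) + 461382 = (-281 + 24*I) + 461382 = 461101 + 24*I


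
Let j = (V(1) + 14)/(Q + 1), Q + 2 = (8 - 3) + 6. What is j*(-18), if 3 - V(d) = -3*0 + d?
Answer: -144/5 ≈ -28.800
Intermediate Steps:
V(d) = 3 - d (V(d) = 3 - (-3*0 + d) = 3 - (0 + d) = 3 - d)
Q = 9 (Q = -2 + ((8 - 3) + 6) = -2 + (5 + 6) = -2 + 11 = 9)
j = 8/5 (j = ((3 - 1*1) + 14)/(9 + 1) = ((3 - 1) + 14)/10 = (2 + 14)*(⅒) = 16*(⅒) = 8/5 ≈ 1.6000)
j*(-18) = (8/5)*(-18) = -144/5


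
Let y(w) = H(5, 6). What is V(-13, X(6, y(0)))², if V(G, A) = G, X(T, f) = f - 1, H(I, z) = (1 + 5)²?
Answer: 169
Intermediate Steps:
H(I, z) = 36 (H(I, z) = 6² = 36)
y(w) = 36
X(T, f) = -1 + f
V(-13, X(6, y(0)))² = (-13)² = 169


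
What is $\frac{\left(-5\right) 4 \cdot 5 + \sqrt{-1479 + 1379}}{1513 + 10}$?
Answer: $- \frac{100}{1523} + \frac{10 i}{1523} \approx -0.06566 + 0.006566 i$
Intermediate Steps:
$\frac{\left(-5\right) 4 \cdot 5 + \sqrt{-1479 + 1379}}{1513 + 10} = \frac{\left(-20\right) 5 + \sqrt{-100}}{1523} = \left(-100 + 10 i\right) \frac{1}{1523} = - \frac{100}{1523} + \frac{10 i}{1523}$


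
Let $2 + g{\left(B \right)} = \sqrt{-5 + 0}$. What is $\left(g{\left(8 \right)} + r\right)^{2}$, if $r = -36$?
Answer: $\left(38 - i \sqrt{5}\right)^{2} \approx 1439.0 - 169.94 i$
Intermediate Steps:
$g{\left(B \right)} = -2 + i \sqrt{5}$ ($g{\left(B \right)} = -2 + \sqrt{-5 + 0} = -2 + \sqrt{-5} = -2 + i \sqrt{5}$)
$\left(g{\left(8 \right)} + r\right)^{2} = \left(\left(-2 + i \sqrt{5}\right) - 36\right)^{2} = \left(-38 + i \sqrt{5}\right)^{2}$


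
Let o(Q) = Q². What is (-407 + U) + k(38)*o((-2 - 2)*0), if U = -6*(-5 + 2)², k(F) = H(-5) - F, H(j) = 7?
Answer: -461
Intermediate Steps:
k(F) = 7 - F
U = -54 (U = -6*(-3)² = -6*9 = -54)
(-407 + U) + k(38)*o((-2 - 2)*0) = (-407 - 54) + (7 - 1*38)*((-2 - 2)*0)² = -461 + (7 - 38)*(-4*0)² = -461 - 31*0² = -461 - 31*0 = -461 + 0 = -461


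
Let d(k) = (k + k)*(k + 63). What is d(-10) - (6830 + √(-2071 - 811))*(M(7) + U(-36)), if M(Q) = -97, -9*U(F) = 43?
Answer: 6246740/9 + 916*I*√2882/9 ≈ 6.9408e+5 + 5463.9*I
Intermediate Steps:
U(F) = -43/9 (U(F) = -⅑*43 = -43/9)
d(k) = 2*k*(63 + k) (d(k) = (2*k)*(63 + k) = 2*k*(63 + k))
d(-10) - (6830 + √(-2071 - 811))*(M(7) + U(-36)) = 2*(-10)*(63 - 10) - (6830 + √(-2071 - 811))*(-97 - 43/9) = 2*(-10)*53 - (6830 + √(-2882))*(-916)/9 = -1060 - (6830 + I*√2882)*(-916)/9 = -1060 - (-6256280/9 - 916*I*√2882/9) = -1060 + (6256280/9 + 916*I*√2882/9) = 6246740/9 + 916*I*√2882/9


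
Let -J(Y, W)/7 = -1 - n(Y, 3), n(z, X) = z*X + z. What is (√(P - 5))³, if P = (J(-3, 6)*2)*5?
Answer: -3875*I*√31 ≈ -21575.0*I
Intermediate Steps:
n(z, X) = z + X*z (n(z, X) = X*z + z = z + X*z)
J(Y, W) = 7 + 28*Y (J(Y, W) = -7*(-1 - Y*(1 + 3)) = -7*(-1 - Y*4) = -7*(-1 - 4*Y) = 7 + 28*Y)
P = -770 (P = ((7 + 28*(-3))*2)*5 = ((7 - 84)*2)*5 = -77*2*5 = -154*5 = -770)
(√(P - 5))³ = (√(-770 - 5))³ = (√(-775))³ = (5*I*√31)³ = -3875*I*√31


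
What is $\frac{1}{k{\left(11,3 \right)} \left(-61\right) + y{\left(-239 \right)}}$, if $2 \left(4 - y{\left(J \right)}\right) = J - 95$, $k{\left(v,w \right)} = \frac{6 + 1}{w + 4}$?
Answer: $\frac{1}{110} \approx 0.0090909$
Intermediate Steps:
$k{\left(v,w \right)} = \frac{7}{4 + w}$
$y{\left(J \right)} = \frac{103}{2} - \frac{J}{2}$ ($y{\left(J \right)} = 4 - \frac{J - 95}{2} = 4 - \frac{-95 + J}{2} = 4 - \left(- \frac{95}{2} + \frac{J}{2}\right) = \frac{103}{2} - \frac{J}{2}$)
$\frac{1}{k{\left(11,3 \right)} \left(-61\right) + y{\left(-239 \right)}} = \frac{1}{\frac{7}{4 + 3} \left(-61\right) + \left(\frac{103}{2} - - \frac{239}{2}\right)} = \frac{1}{\frac{7}{7} \left(-61\right) + \left(\frac{103}{2} + \frac{239}{2}\right)} = \frac{1}{7 \cdot \frac{1}{7} \left(-61\right) + 171} = \frac{1}{1 \left(-61\right) + 171} = \frac{1}{-61 + 171} = \frac{1}{110}$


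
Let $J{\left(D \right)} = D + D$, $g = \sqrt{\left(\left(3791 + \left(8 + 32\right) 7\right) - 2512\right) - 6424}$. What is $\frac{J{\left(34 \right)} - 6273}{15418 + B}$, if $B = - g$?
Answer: $- \frac{95668690}{237719589} - \frac{6205 i \sqrt{4865}}{237719589} \approx -0.40244 - 0.0018206 i$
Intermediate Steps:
$g = i \sqrt{4865}$ ($g = \sqrt{\left(\left(3791 + 40 \cdot 7\right) - 2512\right) - 6424} = \sqrt{\left(\left(3791 + 280\right) - 2512\right) - 6424} = \sqrt{\left(4071 - 2512\right) - 6424} = \sqrt{1559 - 6424} = \sqrt{-4865} = i \sqrt{4865} \approx 69.75 i$)
$J{\left(D \right)} = 2 D$
$B = - i \sqrt{4865} \approx - 69.75 i$
$\frac{J{\left(34 \right)} - 6273}{15418 + B} = \frac{2 \cdot 34 - 6273}{15418 - i \sqrt{4865}} = \frac{68 - 6273}{15418 - i \sqrt{4865}} = - \frac{6205}{15418 - i \sqrt{4865}}$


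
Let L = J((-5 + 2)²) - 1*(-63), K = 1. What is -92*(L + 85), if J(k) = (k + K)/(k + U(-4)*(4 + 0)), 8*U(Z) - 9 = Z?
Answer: -13696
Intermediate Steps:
U(Z) = 9/8 + Z/8
J(k) = (1 + k)/(5/2 + k) (J(k) = (k + 1)/(k + (9/8 + (⅛)*(-4))*(4 + 0)) = (1 + k)/(k + (9/8 - ½)*4) = (1 + k)/(k + (5/8)*4) = (1 + k)/(k + 5/2) = (1 + k)/(5/2 + k))
L = 1469/23 (L = 2*(1 + (-5 + 2)²)/(5 + 2*(-5 + 2)²) - 1*(-63) = 2*(1 + (-3)²)/(5 + 2*(-3)²) + 63 = 2*(1 + 9)/(5 + 2*9) + 63 = 2*10/(5 + 18) + 63 = 2*10/23 + 63 = 2*(1/23)*10 + 63 = 20/23 + 63 = 1469/23 ≈ 63.870)
-92*(L + 85) = -92*(1469/23 + 85) = -92*3424/23 = -13696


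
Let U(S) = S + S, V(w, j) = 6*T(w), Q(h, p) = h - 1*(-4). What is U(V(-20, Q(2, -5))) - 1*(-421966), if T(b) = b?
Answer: 421726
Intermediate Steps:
Q(h, p) = 4 + h (Q(h, p) = h + 4 = 4 + h)
V(w, j) = 6*w
U(S) = 2*S
U(V(-20, Q(2, -5))) - 1*(-421966) = 2*(6*(-20)) - 1*(-421966) = 2*(-120) + 421966 = -240 + 421966 = 421726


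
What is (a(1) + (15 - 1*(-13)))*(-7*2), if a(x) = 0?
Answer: -392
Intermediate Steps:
(a(1) + (15 - 1*(-13)))*(-7*2) = (0 + (15 - 1*(-13)))*(-7*2) = (0 + (15 + 13))*(-14) = (0 + 28)*(-14) = 28*(-14) = -392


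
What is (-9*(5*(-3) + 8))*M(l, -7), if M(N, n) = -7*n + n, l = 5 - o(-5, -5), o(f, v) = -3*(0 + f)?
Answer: 2646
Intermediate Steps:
o(f, v) = -3*f
l = -10 (l = 5 - (-3)*(-5) = 5 - 1*15 = 5 - 15 = -10)
M(N, n) = -6*n
(-9*(5*(-3) + 8))*M(l, -7) = (-9*(5*(-3) + 8))*(-6*(-7)) = -9*(-15 + 8)*42 = -9*(-7)*42 = 63*42 = 2646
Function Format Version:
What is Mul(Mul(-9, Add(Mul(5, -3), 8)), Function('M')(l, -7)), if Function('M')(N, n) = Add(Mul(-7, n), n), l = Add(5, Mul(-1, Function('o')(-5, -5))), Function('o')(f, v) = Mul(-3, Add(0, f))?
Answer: 2646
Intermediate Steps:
Function('o')(f, v) = Mul(-3, f)
l = -10 (l = Add(5, Mul(-1, Mul(-3, -5))) = Add(5, Mul(-1, 15)) = Add(5, -15) = -10)
Function('M')(N, n) = Mul(-6, n)
Mul(Mul(-9, Add(Mul(5, -3), 8)), Function('M')(l, -7)) = Mul(Mul(-9, Add(Mul(5, -3), 8)), Mul(-6, -7)) = Mul(Mul(-9, Add(-15, 8)), 42) = Mul(Mul(-9, -7), 42) = Mul(63, 42) = 2646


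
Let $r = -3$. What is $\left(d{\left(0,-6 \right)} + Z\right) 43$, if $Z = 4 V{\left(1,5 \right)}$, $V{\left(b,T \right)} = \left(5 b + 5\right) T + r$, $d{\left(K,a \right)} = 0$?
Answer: $8084$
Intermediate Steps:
$V{\left(b,T \right)} = -3 + T \left(5 + 5 b\right)$ ($V{\left(b,T \right)} = \left(5 b + 5\right) T - 3 = \left(5 + 5 b\right) T - 3 = T \left(5 + 5 b\right) - 3 = -3 + T \left(5 + 5 b\right)$)
$Z = 188$ ($Z = 4 \left(-3 + 5 \cdot 5 + 5 \cdot 5 \cdot 1\right) = 4 \left(-3 + 25 + 25\right) = 4 \cdot 47 = 188$)
$\left(d{\left(0,-6 \right)} + Z\right) 43 = \left(0 + 188\right) 43 = 188 \cdot 43 = 8084$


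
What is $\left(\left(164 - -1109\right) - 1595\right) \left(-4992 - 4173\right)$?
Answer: $2951130$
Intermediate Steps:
$\left(\left(164 - -1109\right) - 1595\right) \left(-4992 - 4173\right) = \left(\left(164 + 1109\right) - 1595\right) \left(-9165\right) = \left(1273 - 1595\right) \left(-9165\right) = \left(-322\right) \left(-9165\right) = 2951130$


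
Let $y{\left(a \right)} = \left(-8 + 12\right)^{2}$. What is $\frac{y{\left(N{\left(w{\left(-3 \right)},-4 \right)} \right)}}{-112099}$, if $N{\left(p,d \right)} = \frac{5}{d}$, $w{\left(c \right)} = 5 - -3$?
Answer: $- \frac{16}{112099} \approx -0.00014273$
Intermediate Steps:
$w{\left(c \right)} = 8$ ($w{\left(c \right)} = 5 + 3 = 8$)
$y{\left(a \right)} = 16$ ($y{\left(a \right)} = 4^{2} = 16$)
$\frac{y{\left(N{\left(w{\left(-3 \right)},-4 \right)} \right)}}{-112099} = \frac{16}{-112099} = 16 \left(- \frac{1}{112099}\right) = - \frac{16}{112099}$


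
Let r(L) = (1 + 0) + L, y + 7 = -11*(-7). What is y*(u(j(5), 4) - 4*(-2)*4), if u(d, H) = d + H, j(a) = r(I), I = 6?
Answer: 3010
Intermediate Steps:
y = 70 (y = -7 - 11*(-7) = -7 + 77 = 70)
r(L) = 1 + L
j(a) = 7 (j(a) = 1 + 6 = 7)
u(d, H) = H + d
y*(u(j(5), 4) - 4*(-2)*4) = 70*((4 + 7) - 4*(-2)*4) = 70*(11 + 8*4) = 70*(11 + 32) = 70*43 = 3010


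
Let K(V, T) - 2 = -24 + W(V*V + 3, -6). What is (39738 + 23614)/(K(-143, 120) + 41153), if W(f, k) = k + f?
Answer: 63352/61577 ≈ 1.0288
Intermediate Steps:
W(f, k) = f + k
K(V, T) = -25 + V² (K(V, T) = 2 + (-24 + ((V*V + 3) - 6)) = 2 + (-24 + ((V² + 3) - 6)) = 2 + (-24 + ((3 + V²) - 6)) = 2 + (-24 + (-3 + V²)) = 2 + (-27 + V²) = -25 + V²)
(39738 + 23614)/(K(-143, 120) + 41153) = (39738 + 23614)/((-25 + (-143)²) + 41153) = 63352/((-25 + 20449) + 41153) = 63352/(20424 + 41153) = 63352/61577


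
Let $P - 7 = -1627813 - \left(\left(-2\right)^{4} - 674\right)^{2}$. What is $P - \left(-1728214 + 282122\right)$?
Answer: $-614678$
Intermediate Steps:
$P = -2060770$ ($P = 7 - \left(1627813 + \left(\left(-2\right)^{4} - 674\right)^{2}\right) = 7 - \left(1627813 + \left(16 - 674\right)^{2}\right) = 7 - 2060777 = -2060770$)
$P - \left(-1728214 + 282122\right) = -2060770 - \left(-1728214 + 282122\right) = -2060770 - -1446092 = -2060770 + 1446092 = -614678$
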